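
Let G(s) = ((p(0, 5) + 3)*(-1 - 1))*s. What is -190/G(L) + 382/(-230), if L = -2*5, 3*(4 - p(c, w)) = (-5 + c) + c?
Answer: -16487/5980 ≈ -2.7570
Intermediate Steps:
p(c, w) = 17/3 - 2*c/3 (p(c, w) = 4 - ((-5 + c) + c)/3 = 4 - (-5 + 2*c)/3 = 4 + (5/3 - 2*c/3) = 17/3 - 2*c/3)
L = -10
G(s) = -52*s/3 (G(s) = (((17/3 - ⅔*0) + 3)*(-1 - 1))*s = (((17/3 + 0) + 3)*(-2))*s = ((17/3 + 3)*(-2))*s = ((26/3)*(-2))*s = -52*s/3)
-190/G(L) + 382/(-230) = -190/((-52/3*(-10))) + 382/(-230) = -190/520/3 + 382*(-1/230) = -190*3/520 - 191/115 = -57/52 - 191/115 = -16487/5980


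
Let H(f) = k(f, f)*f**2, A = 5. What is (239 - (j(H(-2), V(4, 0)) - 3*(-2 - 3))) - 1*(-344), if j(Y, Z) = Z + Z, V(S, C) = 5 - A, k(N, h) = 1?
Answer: 568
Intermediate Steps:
V(S, C) = 0 (V(S, C) = 5 - 1*5 = 5 - 5 = 0)
H(f) = f**2 (H(f) = 1*f**2 = f**2)
j(Y, Z) = 2*Z
(239 - (j(H(-2), V(4, 0)) - 3*(-2 - 3))) - 1*(-344) = (239 - (2*0 - 3*(-2 - 3))) - 1*(-344) = (239 - (0 - 3*(-5))) + 344 = (239 - (0 - 1*(-15))) + 344 = (239 - (0 + 15)) + 344 = (239 - 1*15) + 344 = (239 - 15) + 344 = 224 + 344 = 568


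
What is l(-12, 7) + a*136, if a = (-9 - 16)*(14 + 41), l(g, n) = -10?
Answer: -187010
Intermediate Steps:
a = -1375 (a = -25*55 = -1375)
l(-12, 7) + a*136 = -10 - 1375*136 = -10 - 187000 = -187010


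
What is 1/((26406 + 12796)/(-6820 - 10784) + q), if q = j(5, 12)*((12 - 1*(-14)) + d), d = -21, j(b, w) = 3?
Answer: 8802/112429 ≈ 0.078289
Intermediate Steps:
q = 15 (q = 3*((12 - 1*(-14)) - 21) = 3*((12 + 14) - 21) = 3*(26 - 21) = 3*5 = 15)
1/((26406 + 12796)/(-6820 - 10784) + q) = 1/((26406 + 12796)/(-6820 - 10784) + 15) = 1/(39202/(-17604) + 15) = 1/(39202*(-1/17604) + 15) = 1/(-19601/8802 + 15) = 1/(112429/8802) = 8802/112429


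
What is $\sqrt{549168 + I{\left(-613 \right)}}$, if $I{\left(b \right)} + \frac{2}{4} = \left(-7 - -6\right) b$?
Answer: $\frac{\sqrt{2199122}}{2} \approx 741.47$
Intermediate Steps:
$I{\left(b \right)} = - \frac{1}{2} - b$ ($I{\left(b \right)} = - \frac{1}{2} + \left(-7 - -6\right) b = - \frac{1}{2} + \left(-7 + 6\right) b = - \frac{1}{2} - b$)
$\sqrt{549168 + I{\left(-613 \right)}} = \sqrt{549168 - - \frac{1225}{2}} = \sqrt{549168 + \left(- \frac{1}{2} + 613\right)} = \sqrt{549168 + \frac{1225}{2}} = \sqrt{\frac{1099561}{2}} = \frac{\sqrt{2199122}}{2}$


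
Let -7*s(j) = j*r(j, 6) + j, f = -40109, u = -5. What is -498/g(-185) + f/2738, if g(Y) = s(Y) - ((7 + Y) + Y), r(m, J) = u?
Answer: -81780977/4931138 ≈ -16.585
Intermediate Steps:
r(m, J) = -5
s(j) = 4*j/7 (s(j) = -(j*(-5) + j)/7 = -(-5*j + j)/7 = -(-4)*j/7 = 4*j/7)
g(Y) = -7 - 10*Y/7 (g(Y) = 4*Y/7 - ((7 + Y) + Y) = 4*Y/7 - (7 + 2*Y) = 4*Y/7 + (-7 - 2*Y) = -7 - 10*Y/7)
-498/g(-185) + f/2738 = -498/(-7 - 10/7*(-185)) - 40109/2738 = -498/(-7 + 1850/7) - 40109*1/2738 = -498/1801/7 - 40109/2738 = -498*7/1801 - 40109/2738 = -3486/1801 - 40109/2738 = -81780977/4931138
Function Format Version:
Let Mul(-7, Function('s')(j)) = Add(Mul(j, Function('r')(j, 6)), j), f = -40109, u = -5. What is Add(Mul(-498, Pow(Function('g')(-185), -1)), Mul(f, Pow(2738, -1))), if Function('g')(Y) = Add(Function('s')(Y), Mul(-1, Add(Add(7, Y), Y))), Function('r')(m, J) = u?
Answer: Rational(-81780977, 4931138) ≈ -16.585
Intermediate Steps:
Function('r')(m, J) = -5
Function('s')(j) = Mul(Rational(4, 7), j) (Function('s')(j) = Mul(Rational(-1, 7), Add(Mul(j, -5), j)) = Mul(Rational(-1, 7), Add(Mul(-5, j), j)) = Mul(Rational(-1, 7), Mul(-4, j)) = Mul(Rational(4, 7), j))
Function('g')(Y) = Add(-7, Mul(Rational(-10, 7), Y)) (Function('g')(Y) = Add(Mul(Rational(4, 7), Y), Mul(-1, Add(Add(7, Y), Y))) = Add(Mul(Rational(4, 7), Y), Mul(-1, Add(7, Mul(2, Y)))) = Add(Mul(Rational(4, 7), Y), Add(-7, Mul(-2, Y))) = Add(-7, Mul(Rational(-10, 7), Y)))
Add(Mul(-498, Pow(Function('g')(-185), -1)), Mul(f, Pow(2738, -1))) = Add(Mul(-498, Pow(Add(-7, Mul(Rational(-10, 7), -185)), -1)), Mul(-40109, Pow(2738, -1))) = Add(Mul(-498, Pow(Add(-7, Rational(1850, 7)), -1)), Mul(-40109, Rational(1, 2738))) = Add(Mul(-498, Pow(Rational(1801, 7), -1)), Rational(-40109, 2738)) = Add(Mul(-498, Rational(7, 1801)), Rational(-40109, 2738)) = Add(Rational(-3486, 1801), Rational(-40109, 2738)) = Rational(-81780977, 4931138)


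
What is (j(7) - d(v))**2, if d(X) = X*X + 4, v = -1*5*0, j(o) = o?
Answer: 9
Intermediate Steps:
v = 0 (v = -5*0 = 0)
d(X) = 4 + X**2 (d(X) = X**2 + 4 = 4 + X**2)
(j(7) - d(v))**2 = (7 - (4 + 0**2))**2 = (7 - (4 + 0))**2 = (7 - 1*4)**2 = (7 - 4)**2 = 3**2 = 9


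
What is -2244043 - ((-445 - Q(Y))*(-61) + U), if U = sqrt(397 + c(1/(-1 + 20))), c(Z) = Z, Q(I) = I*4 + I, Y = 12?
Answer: -2274848 - 2*sqrt(35834)/19 ≈ -2.2749e+6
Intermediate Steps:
Q(I) = 5*I (Q(I) = 4*I + I = 5*I)
U = 2*sqrt(35834)/19 (U = sqrt(397 + 1/(-1 + 20)) = sqrt(397 + 1/19) = sqrt(7544/19) = 2*sqrt(35834)/19 ≈ 19.926)
-2244043 - ((-445 - Q(Y))*(-61) + U) = -2244043 - ((-445 - 5*12)*(-61) + 2*sqrt(35834)/19) = -2244043 - ((-445 - 1*60)*(-61) + 2*sqrt(35834)/19) = -2244043 - ((-445 - 60)*(-61) + 2*sqrt(35834)/19) = -2244043 - (-505*(-61) + 2*sqrt(35834)/19) = -2244043 - (30805 + 2*sqrt(35834)/19) = -2244043 + (-30805 - 2*sqrt(35834)/19) = -2274848 - 2*sqrt(35834)/19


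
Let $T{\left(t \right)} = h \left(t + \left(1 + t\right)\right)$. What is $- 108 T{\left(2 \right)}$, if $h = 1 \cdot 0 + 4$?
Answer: $-2160$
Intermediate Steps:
$h = 4$ ($h = 0 + 4 = 4$)
$T{\left(t \right)} = 4 + 8 t$ ($T{\left(t \right)} = 4 \left(t + \left(1 + t\right)\right) = 4 \left(1 + 2 t\right) = 4 + 8 t$)
$- 108 T{\left(2 \right)} = - 108 \left(4 + 8 \cdot 2\right) = - 108 \left(4 + 16\right) = \left(-108\right) 20 = -2160$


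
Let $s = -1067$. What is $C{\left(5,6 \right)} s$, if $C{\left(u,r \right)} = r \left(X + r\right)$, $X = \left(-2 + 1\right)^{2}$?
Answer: $-44814$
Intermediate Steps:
$X = 1$ ($X = \left(-1\right)^{2} = 1$)
$C{\left(u,r \right)} = r \left(1 + r\right)$
$C{\left(5,6 \right)} s = 6 \left(1 + 6\right) \left(-1067\right) = 6 \cdot 7 \left(-1067\right) = 42 \left(-1067\right) = -44814$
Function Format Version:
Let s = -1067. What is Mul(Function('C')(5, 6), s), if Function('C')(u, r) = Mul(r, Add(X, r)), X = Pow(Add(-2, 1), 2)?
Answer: -44814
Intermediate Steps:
X = 1 (X = Pow(-1, 2) = 1)
Function('C')(u, r) = Mul(r, Add(1, r))
Mul(Function('C')(5, 6), s) = Mul(Mul(6, Add(1, 6)), -1067) = Mul(Mul(6, 7), -1067) = Mul(42, -1067) = -44814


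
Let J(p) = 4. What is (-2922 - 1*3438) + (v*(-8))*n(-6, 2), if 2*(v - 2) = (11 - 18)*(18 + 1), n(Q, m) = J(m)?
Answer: -4296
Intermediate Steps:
n(Q, m) = 4
v = -129/2 (v = 2 + ((11 - 18)*(18 + 1))/2 = 2 + (-7*19)/2 = 2 + (½)*(-133) = 2 - 133/2 = -129/2 ≈ -64.500)
(-2922 - 1*3438) + (v*(-8))*n(-6, 2) = (-2922 - 1*3438) - 129/2*(-8)*4 = (-2922 - 3438) + 516*4 = -6360 + 2064 = -4296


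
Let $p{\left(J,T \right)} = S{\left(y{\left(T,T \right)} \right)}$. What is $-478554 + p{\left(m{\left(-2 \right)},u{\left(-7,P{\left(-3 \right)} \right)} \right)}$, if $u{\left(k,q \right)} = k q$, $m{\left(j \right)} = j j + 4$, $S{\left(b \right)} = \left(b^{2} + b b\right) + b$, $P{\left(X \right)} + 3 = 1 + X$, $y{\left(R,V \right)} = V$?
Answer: $-476069$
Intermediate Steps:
$P{\left(X \right)} = -2 + X$ ($P{\left(X \right)} = -3 + \left(1 + X\right) = -2 + X$)
$S{\left(b \right)} = b + 2 b^{2}$ ($S{\left(b \right)} = \left(b^{2} + b^{2}\right) + b = 2 b^{2} + b = b + 2 b^{2}$)
$m{\left(j \right)} = 4 + j^{2}$ ($m{\left(j \right)} = j^{2} + 4 = 4 + j^{2}$)
$p{\left(J,T \right)} = T \left(1 + 2 T\right)$
$-478554 + p{\left(m{\left(-2 \right)},u{\left(-7,P{\left(-3 \right)} \right)} \right)} = -478554 + - 7 \left(-2 - 3\right) \left(1 + 2 \left(- 7 \left(-2 - 3\right)\right)\right) = -478554 + \left(-7\right) \left(-5\right) \left(1 + 2 \left(\left(-7\right) \left(-5\right)\right)\right) = -478554 + 35 \left(1 + 2 \cdot 35\right) = -478554 + 35 \left(1 + 70\right) = -478554 + 35 \cdot 71 = -478554 + 2485 = -476069$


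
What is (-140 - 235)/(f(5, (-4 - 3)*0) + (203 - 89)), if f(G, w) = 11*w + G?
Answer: -375/119 ≈ -3.1513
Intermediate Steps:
f(G, w) = G + 11*w
(-140 - 235)/(f(5, (-4 - 3)*0) + (203 - 89)) = (-140 - 235)/((5 + 11*((-4 - 3)*0)) + (203 - 89)) = -375/((5 + 11*(-7*0)) + 114) = -375/((5 + 11*0) + 114) = -375/((5 + 0) + 114) = -375/(5 + 114) = -375/119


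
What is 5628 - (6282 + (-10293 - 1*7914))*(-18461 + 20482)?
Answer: 24106053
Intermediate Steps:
5628 - (6282 + (-10293 - 1*7914))*(-18461 + 20482) = 5628 - (6282 + (-10293 - 7914))*2021 = 5628 - (6282 - 18207)*2021 = 5628 - (-11925)*2021 = 5628 - 1*(-24100425) = 5628 + 24100425 = 24106053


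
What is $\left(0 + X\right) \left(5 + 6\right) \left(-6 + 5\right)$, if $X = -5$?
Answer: $55$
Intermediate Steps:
$\left(0 + X\right) \left(5 + 6\right) \left(-6 + 5\right) = \left(0 - 5\right) \left(5 + 6\right) \left(-6 + 5\right) = \left(-5\right) 11 \left(-1\right) = \left(-55\right) \left(-1\right) = 55$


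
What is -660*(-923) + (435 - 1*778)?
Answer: 608837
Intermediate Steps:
-660*(-923) + (435 - 1*778) = 609180 + (435 - 778) = 609180 - 343 = 608837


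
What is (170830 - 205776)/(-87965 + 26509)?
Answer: 17473/30728 ≈ 0.56863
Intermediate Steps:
(170830 - 205776)/(-87965 + 26509) = -34946/(-61456) = -34946*(-1/61456) = 17473/30728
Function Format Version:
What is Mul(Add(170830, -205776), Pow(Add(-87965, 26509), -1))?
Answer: Rational(17473, 30728) ≈ 0.56863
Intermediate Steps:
Mul(Add(170830, -205776), Pow(Add(-87965, 26509), -1)) = Mul(-34946, Pow(-61456, -1)) = Mul(-34946, Rational(-1, 61456)) = Rational(17473, 30728)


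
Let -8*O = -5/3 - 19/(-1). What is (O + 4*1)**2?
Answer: 121/36 ≈ 3.3611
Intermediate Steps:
O = -13/6 (O = -(-5/3 - 19/(-1))/8 = -(-5*1/3 - 19*(-1))/8 = -(-5/3 + 19)/8 = -1/8*52/3 = -13/6 ≈ -2.1667)
(O + 4*1)**2 = (-13/6 + 4*1)**2 = (-13/6 + 4)**2 = (11/6)**2 = 121/36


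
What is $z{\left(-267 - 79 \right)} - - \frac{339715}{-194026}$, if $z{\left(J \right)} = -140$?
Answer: $- \frac{27503355}{194026} \approx -141.75$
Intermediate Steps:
$z{\left(-267 - 79 \right)} - - \frac{339715}{-194026} = -140 - - \frac{339715}{-194026} = -140 - \left(-339715\right) \left(- \frac{1}{194026}\right) = -140 - \frac{339715}{194026} = - \frac{27503355}{194026}$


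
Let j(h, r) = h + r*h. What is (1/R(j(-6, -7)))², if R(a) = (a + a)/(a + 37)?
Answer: 5329/5184 ≈ 1.0280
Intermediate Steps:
j(h, r) = h + h*r
R(a) = 2*a/(37 + a) (R(a) = (2*a)/(37 + a) = 2*a/(37 + a))
(1/R(j(-6, -7)))² = (1/(2*(-6*(1 - 7))/(37 - 6*(1 - 7))))² = (1/(2*(-6*(-6))/(37 - 6*(-6))))² = (1/(2*36/(37 + 36)))² = (1/(2*36/73))² = (1/(2*36*(1/73)))² = (1/(72/73))² = (73/72)² = 5329/5184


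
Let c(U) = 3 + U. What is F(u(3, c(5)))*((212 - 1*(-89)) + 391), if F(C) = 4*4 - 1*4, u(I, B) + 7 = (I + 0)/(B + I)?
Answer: 8304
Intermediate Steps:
u(I, B) = -7 + I/(B + I) (u(I, B) = -7 + (I + 0)/(B + I) = -7 + I/(B + I))
F(C) = 12 (F(C) = 16 - 4 = 12)
F(u(3, c(5)))*((212 - 1*(-89)) + 391) = 12*((212 - 1*(-89)) + 391) = 12*((212 + 89) + 391) = 12*(301 + 391) = 12*692 = 8304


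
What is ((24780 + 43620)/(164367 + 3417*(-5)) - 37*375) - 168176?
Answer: -4468794497/24547 ≈ -1.8205e+5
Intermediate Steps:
((24780 + 43620)/(164367 + 3417*(-5)) - 37*375) - 168176 = (68400/(164367 - 17085) - 13875) - 168176 = (68400/147282 - 13875) - 168176 = (68400*(1/147282) - 13875) - 168176 = (11400/24547 - 13875) - 168176 = -340578225/24547 - 168176 = -4468794497/24547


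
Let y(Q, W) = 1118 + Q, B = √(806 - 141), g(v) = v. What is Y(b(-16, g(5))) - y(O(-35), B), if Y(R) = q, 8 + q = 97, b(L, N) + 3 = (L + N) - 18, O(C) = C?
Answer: -994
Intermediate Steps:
b(L, N) = -21 + L + N (b(L, N) = -3 + ((L + N) - 18) = -3 + (-18 + L + N) = -21 + L + N)
q = 89 (q = -8 + 97 = 89)
B = √665 ≈ 25.788
Y(R) = 89
Y(b(-16, g(5))) - y(O(-35), B) = 89 - (1118 - 35) = 89 - 1*1083 = 89 - 1083 = -994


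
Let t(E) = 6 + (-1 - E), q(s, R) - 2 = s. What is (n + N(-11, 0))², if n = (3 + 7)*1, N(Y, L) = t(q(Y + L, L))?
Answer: 576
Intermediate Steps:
q(s, R) = 2 + s
t(E) = 5 - E
N(Y, L) = 3 - L - Y (N(Y, L) = 5 - (2 + (Y + L)) = 5 - (2 + (L + Y)) = 5 - (2 + L + Y) = 5 + (-2 - L - Y) = 3 - L - Y)
n = 10 (n = 10*1 = 10)
(n + N(-11, 0))² = (10 + (3 - 1*0 - 1*(-11)))² = (10 + (3 + 0 + 11))² = (10 + 14)² = 24² = 576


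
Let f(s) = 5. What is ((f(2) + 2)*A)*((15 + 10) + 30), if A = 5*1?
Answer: 1925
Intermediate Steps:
A = 5
((f(2) + 2)*A)*((15 + 10) + 30) = ((5 + 2)*5)*((15 + 10) + 30) = (7*5)*(25 + 30) = 35*55 = 1925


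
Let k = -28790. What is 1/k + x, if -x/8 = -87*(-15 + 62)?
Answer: 941778479/28790 ≈ 32712.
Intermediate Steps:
x = 32712 (x = -(-696)*(-15 + 62) = -(-696)*47 = -8*(-4089) = 32712)
1/k + x = 1/(-28790) + 32712 = -1/28790 + 32712 = 941778479/28790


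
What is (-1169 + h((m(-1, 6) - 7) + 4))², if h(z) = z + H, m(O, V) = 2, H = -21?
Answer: 1418481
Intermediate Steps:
h(z) = -21 + z (h(z) = z - 21 = -21 + z)
(-1169 + h((m(-1, 6) - 7) + 4))² = (-1169 + (-21 + ((2 - 7) + 4)))² = (-1169 + (-21 + (-5 + 4)))² = (-1169 + (-21 - 1))² = (-1169 - 22)² = (-1191)² = 1418481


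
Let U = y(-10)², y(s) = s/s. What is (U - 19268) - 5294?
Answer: -24561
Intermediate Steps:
y(s) = 1
U = 1 (U = 1² = 1)
(U - 19268) - 5294 = (1 - 19268) - 5294 = -19267 - 5294 = -24561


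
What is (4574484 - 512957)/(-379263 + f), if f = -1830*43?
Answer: -4061527/457953 ≈ -8.8689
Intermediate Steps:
f = -78690
(4574484 - 512957)/(-379263 + f) = (4574484 - 512957)/(-379263 - 78690) = 4061527/(-457953) = 4061527*(-1/457953) = -4061527/457953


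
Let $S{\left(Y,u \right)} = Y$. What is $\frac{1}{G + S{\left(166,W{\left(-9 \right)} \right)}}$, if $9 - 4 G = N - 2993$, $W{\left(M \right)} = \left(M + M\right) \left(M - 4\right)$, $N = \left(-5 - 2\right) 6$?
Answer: $\frac{1}{927} \approx 0.0010787$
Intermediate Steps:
$N = -42$ ($N = \left(-7\right) 6 = -42$)
$W{\left(M \right)} = 2 M \left(-4 + M\right)$
$G = 761$ ($G = \frac{9}{4} - \frac{-42 - 2993}{4} = \frac{9}{4} - - \frac{3035}{4} = \frac{9}{4} + \frac{3035}{4} = 761$)
$\frac{1}{G + S{\left(166,W{\left(-9 \right)} \right)}} = \frac{1}{761 + 166} = \frac{1}{927}$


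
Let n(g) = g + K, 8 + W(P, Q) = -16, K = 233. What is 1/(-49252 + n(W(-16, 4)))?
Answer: -1/49043 ≈ -2.0390e-5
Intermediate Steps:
W(P, Q) = -24 (W(P, Q) = -8 - 16 = -24)
n(g) = 233 + g (n(g) = g + 233 = 233 + g)
1/(-49252 + n(W(-16, 4))) = 1/(-49252 + (233 - 24)) = 1/(-49252 + 209) = 1/(-49043) = -1/49043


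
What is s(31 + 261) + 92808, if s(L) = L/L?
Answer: 92809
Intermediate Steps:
s(L) = 1
s(31 + 261) + 92808 = 1 + 92808 = 92809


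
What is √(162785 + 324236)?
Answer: √487021 ≈ 697.87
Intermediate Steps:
√(162785 + 324236) = √487021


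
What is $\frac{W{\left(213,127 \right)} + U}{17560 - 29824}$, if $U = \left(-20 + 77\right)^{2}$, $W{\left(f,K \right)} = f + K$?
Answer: $- \frac{3589}{12264} \approx -0.29264$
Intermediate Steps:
$W{\left(f,K \right)} = K + f$
$U = 3249$ ($U = 57^{2} = 3249$)
$\frac{W{\left(213,127 \right)} + U}{17560 - 29824} = \frac{\left(127 + 213\right) + 3249}{17560 - 29824} = \frac{340 + 3249}{-12264} = 3589 \left(- \frac{1}{12264}\right) = - \frac{3589}{12264}$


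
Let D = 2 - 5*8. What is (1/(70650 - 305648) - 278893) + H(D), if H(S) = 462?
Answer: -65430728139/234998 ≈ -2.7843e+5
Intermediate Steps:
D = -38 (D = 2 - 40 = -38)
(1/(70650 - 305648) - 278893) + H(D) = (1/(70650 - 305648) - 278893) + 462 = (1/(-234998) - 278893) + 462 = (-1/234998 - 278893) + 462 = -65539297215/234998 + 462 = -65430728139/234998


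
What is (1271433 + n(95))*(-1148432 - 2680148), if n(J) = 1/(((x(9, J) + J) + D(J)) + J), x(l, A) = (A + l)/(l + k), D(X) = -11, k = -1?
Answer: -233653582803865/48 ≈ -4.8678e+12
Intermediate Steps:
x(l, A) = (A + l)/(-1 + l) (x(l, A) = (A + l)/(l - 1) = (A + l)/(-1 + l))
n(J) = 1/(-79/8 + 17*J/8) (n(J) = 1/((((J + 9)/(-1 + 9) + J) - 11) + J) = 1/((((9 + J)/8 + J) - 11) + J) = 1/((((9/8 + J/8) + J) - 11) + J) = 1/(((9/8 + 9*J/8) - 11) + J) = 1/((-79/8 + 9*J/8) + J) = 1/(-79/8 + 17*J/8))
(1271433 + n(95))*(-1148432 - 2680148) = (1271433 + 8/(-79 + 17*95))*(-1148432 - 2680148) = (1271433 + 8/(-79 + 1615))*(-3828580) = (1271433 + 8/1536)*(-3828580) = (1271433 + 8*(1/1536))*(-3828580) = (1271433 + 1/192)*(-3828580) = (244115137/192)*(-3828580) = -233653582803865/48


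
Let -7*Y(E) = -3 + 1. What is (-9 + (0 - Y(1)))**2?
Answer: 4225/49 ≈ 86.224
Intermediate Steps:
Y(E) = 2/7 (Y(E) = -(-3 + 1)/7 = -1/7*(-2) = 2/7)
(-9 + (0 - Y(1)))**2 = (-9 + (0 - 1*2/7))**2 = (-9 + (0 - 2/7))**2 = (-9 - 2/7)**2 = (-65/7)**2 = 4225/49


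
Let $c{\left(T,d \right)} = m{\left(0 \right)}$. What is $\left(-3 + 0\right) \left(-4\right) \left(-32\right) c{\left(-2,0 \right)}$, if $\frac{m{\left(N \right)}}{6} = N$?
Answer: $0$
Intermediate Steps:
$m{\left(N \right)} = 6 N$
$c{\left(T,d \right)} = 0$ ($c{\left(T,d \right)} = 6 \cdot 0 = 0$)
$\left(-3 + 0\right) \left(-4\right) \left(-32\right) c{\left(-2,0 \right)} = \left(-3 + 0\right) \left(-4\right) \left(-32\right) 0 = \left(-3\right) \left(-4\right) \left(-32\right) 0 = 12 \left(-32\right) 0 = \left(-384\right) 0 = 0$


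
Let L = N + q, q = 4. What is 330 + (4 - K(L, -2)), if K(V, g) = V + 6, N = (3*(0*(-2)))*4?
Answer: 324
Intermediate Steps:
N = 0 (N = (3*0)*4 = 0*4 = 0)
L = 4 (L = 0 + 4 = 4)
K(V, g) = 6 + V
330 + (4 - K(L, -2)) = 330 + (4 - (6 + 4)) = 330 + (4 - 1*10) = 330 + (4 - 10) = 330 - 6 = 324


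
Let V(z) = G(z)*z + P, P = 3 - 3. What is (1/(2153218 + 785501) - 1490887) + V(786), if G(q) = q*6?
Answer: 6511875106192/2938719 ≈ 2.2159e+6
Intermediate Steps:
G(q) = 6*q
P = 0
V(z) = 6*z**2 (V(z) = (6*z)*z + 0 = 6*z**2 + 0 = 6*z**2)
(1/(2153218 + 785501) - 1490887) + V(786) = (1/(2153218 + 785501) - 1490887) + 6*786**2 = (1/2938719 - 1490887) + 6*617796 = (1/2938719 - 1490887) + 3706776 = -4381297953752/2938719 + 3706776 = 6511875106192/2938719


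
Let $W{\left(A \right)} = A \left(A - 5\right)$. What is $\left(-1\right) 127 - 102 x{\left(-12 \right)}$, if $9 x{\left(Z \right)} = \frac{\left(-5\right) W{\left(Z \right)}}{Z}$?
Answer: $- \frac{3271}{3} \approx -1090.3$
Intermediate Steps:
$W{\left(A \right)} = A \left(-5 + A\right)$
$x{\left(Z \right)} = \frac{25}{9} - \frac{5 Z}{9}$ ($x{\left(Z \right)} = \frac{- 5 Z \left(-5 + Z\right) \frac{1}{Z}}{9} = \frac{25 - 5 Z}{9} = \frac{25}{9} - \frac{5 Z}{9}$)
$\left(-1\right) 127 - 102 x{\left(-12 \right)} = \left(-1\right) 127 - 102 \left(\frac{25}{9} - - \frac{20}{3}\right) = -127 - 102 \left(\frac{25}{9} + \frac{20}{3}\right) = -127 - \frac{2890}{3} = - \frac{3271}{3}$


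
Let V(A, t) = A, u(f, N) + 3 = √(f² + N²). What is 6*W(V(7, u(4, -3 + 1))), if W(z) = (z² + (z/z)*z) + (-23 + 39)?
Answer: 432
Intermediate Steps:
u(f, N) = -3 + √(N² + f²) (u(f, N) = -3 + √(f² + N²) = -3 + √(N² + f²))
W(z) = 16 + z + z² (W(z) = (z² + 1*z) + 16 = (z² + z) + 16 = (z + z²) + 16 = 16 + z + z²)
6*W(V(7, u(4, -3 + 1))) = 6*(16 + 7 + 7²) = 6*(16 + 7 + 49) = 6*72 = 432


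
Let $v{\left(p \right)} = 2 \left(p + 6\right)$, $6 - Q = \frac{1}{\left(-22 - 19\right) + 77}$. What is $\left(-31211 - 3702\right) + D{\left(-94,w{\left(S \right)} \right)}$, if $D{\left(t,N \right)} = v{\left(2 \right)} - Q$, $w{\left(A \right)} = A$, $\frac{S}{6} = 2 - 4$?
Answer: $- \frac{1256507}{36} \approx -34903.0$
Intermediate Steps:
$Q = \frac{215}{36}$ ($Q = 6 - \frac{1}{\left(-22 - 19\right) + 77} = 6 - \frac{1}{-41 + 77} = 6 - \frac{1}{36} = \frac{215}{36} \approx 5.9722$)
$S = -12$ ($S = 6 \left(2 - 4\right) = 6 \left(-2\right) = -12$)
$v{\left(p \right)} = 12 + 2 p$ ($v{\left(p \right)} = 2 \left(6 + p\right) = 12 + 2 p$)
$D{\left(t,N \right)} = \frac{361}{36}$ ($D{\left(t,N \right)} = \left(12 + 2 \cdot 2\right) - \frac{215}{36} = \left(12 + 4\right) - \frac{215}{36} = 16 - \frac{215}{36} = \frac{361}{36}$)
$\left(-31211 - 3702\right) + D{\left(-94,w{\left(S \right)} \right)} = \left(-31211 - 3702\right) + \frac{361}{36} = -34913 + \frac{361}{36} = - \frac{1256507}{36}$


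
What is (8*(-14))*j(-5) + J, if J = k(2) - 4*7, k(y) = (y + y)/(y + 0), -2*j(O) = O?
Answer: -306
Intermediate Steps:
j(O) = -O/2
k(y) = 2 (k(y) = (2*y)/y = 2)
J = -26 (J = 2 - 4*7 = 2 - 28 = -26)
(8*(-14))*j(-5) + J = (8*(-14))*(-½*(-5)) - 26 = -112*5/2 - 26 = -280 - 26 = -306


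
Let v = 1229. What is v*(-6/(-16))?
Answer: 3687/8 ≈ 460.88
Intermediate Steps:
v*(-6/(-16)) = 1229*(-6/(-16)) = 1229*(-6*(-1/16)) = 1229*(3/8) = 3687/8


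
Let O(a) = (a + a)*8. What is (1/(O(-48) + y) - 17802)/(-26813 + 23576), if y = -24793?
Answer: 455036923/82740957 ≈ 5.4995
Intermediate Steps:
O(a) = 16*a (O(a) = (2*a)*8 = 16*a)
(1/(O(-48) + y) - 17802)/(-26813 + 23576) = (1/(16*(-48) - 24793) - 17802)/(-26813 + 23576) = (1/(-768 - 24793) - 17802)/(-3237) = (1/(-25561) - 17802)*(-1/3237) = (-1/25561 - 17802)*(-1/3237) = -455036923/25561*(-1/3237) = 455036923/82740957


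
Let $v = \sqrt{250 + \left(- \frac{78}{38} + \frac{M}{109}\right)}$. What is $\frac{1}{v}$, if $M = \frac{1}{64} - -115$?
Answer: $\frac{8 \sqrt{68350859445}}{33003795} \approx 0.063372$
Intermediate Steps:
$M = \frac{7361}{64}$ ($M = \frac{1}{64} + 115 = \frac{7361}{64} \approx 115.02$)
$v = \frac{\sqrt{68350859445}}{16568}$ ($v = \sqrt{250 + \left(- \frac{78}{38} + \frac{7361}{64 \cdot 109}\right)} = \sqrt{250 + \left(\left(-78\right) \frac{1}{38} + \frac{7361}{64} \cdot \frac{1}{109}\right)} = \sqrt{250 + \left(- \frac{39}{19} + \frac{7361}{6976}\right)} = \sqrt{250 - \frac{132205}{132544}} = \sqrt{\frac{33003795}{132544}} = \frac{\sqrt{68350859445}}{16568} \approx 15.78$)
$\frac{1}{v} = \frac{1}{\frac{1}{16568} \sqrt{68350859445}} = \frac{8 \sqrt{68350859445}}{33003795}$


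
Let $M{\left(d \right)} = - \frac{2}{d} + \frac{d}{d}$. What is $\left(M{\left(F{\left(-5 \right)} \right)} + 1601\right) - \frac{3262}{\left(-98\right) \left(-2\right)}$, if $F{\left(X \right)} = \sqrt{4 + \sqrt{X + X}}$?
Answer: $\frac{22195}{14} - \frac{2}{\sqrt{4 + i \sqrt{10}}} \approx 1584.5 + 0.29076 i$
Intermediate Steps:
$F{\left(X \right)} = \sqrt{4 + \sqrt{2} \sqrt{X}}$ ($F{\left(X \right)} = \sqrt{4 + \sqrt{2 X}} = \sqrt{4 + \sqrt{2} \sqrt{X}}$)
$M{\left(d \right)} = 1 - \frac{2}{d}$ ($M{\left(d \right)} = - \frac{2}{d} + 1 = 1 - \frac{2}{d}$)
$\left(M{\left(F{\left(-5 \right)} \right)} + 1601\right) - \frac{3262}{\left(-98\right) \left(-2\right)} = \left(\frac{-2 + \sqrt{4 + \sqrt{2} \sqrt{-5}}}{\sqrt{4 + \sqrt{2} \sqrt{-5}}} + 1601\right) - \frac{3262}{\left(-98\right) \left(-2\right)} = \left(\frac{-2 + \sqrt{4 + \sqrt{2} i \sqrt{5}}}{\sqrt{4 + \sqrt{2} i \sqrt{5}}} + 1601\right) - \frac{3262}{196} = \left(\frac{-2 + \sqrt{4 + i \sqrt{10}}}{\sqrt{4 + i \sqrt{10}}} + 1601\right) - \frac{233}{14} = \left(1601 + \frac{-2 + \sqrt{4 + i \sqrt{10}}}{\sqrt{4 + i \sqrt{10}}}\right) - \frac{233}{14} = \frac{22181}{14} + \frac{-2 + \sqrt{4 + i \sqrt{10}}}{\sqrt{4 + i \sqrt{10}}}$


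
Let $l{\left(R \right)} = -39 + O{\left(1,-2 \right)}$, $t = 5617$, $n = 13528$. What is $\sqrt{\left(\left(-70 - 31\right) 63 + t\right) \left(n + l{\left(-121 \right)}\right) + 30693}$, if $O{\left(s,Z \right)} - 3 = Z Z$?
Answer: $i \sqrt{10037323} \approx 3168.2 i$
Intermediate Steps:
$O{\left(s,Z \right)} = 3 + Z^{2}$ ($O{\left(s,Z \right)} = 3 + Z Z = 3 + Z^{2}$)
$l{\left(R \right)} = -32$ ($l{\left(R \right)} = -39 + \left(3 + \left(-2\right)^{2}\right) = -39 + \left(3 + 4\right) = -39 + 7 = -32$)
$\sqrt{\left(\left(-70 - 31\right) 63 + t\right) \left(n + l{\left(-121 \right)}\right) + 30693} = \sqrt{\left(\left(-70 - 31\right) 63 + 5617\right) \left(13528 - 32\right) + 30693} = \sqrt{\left(\left(-101\right) 63 + 5617\right) 13496 + 30693} = \sqrt{\left(-6363 + 5617\right) 13496 + 30693} = \sqrt{\left(-746\right) 13496 + 30693} = \sqrt{-10068016 + 30693} = \sqrt{-10037323} = i \sqrt{10037323}$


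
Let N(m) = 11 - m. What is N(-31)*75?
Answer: 3150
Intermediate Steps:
N(-31)*75 = (11 - 1*(-31))*75 = (11 + 31)*75 = 42*75 = 3150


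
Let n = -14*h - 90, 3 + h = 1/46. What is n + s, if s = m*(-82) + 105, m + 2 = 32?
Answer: -55276/23 ≈ -2403.3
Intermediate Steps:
h = -137/46 (h = -3 + 1/46 = -137/46 ≈ -2.9783)
m = 30 (m = -2 + 32 = 30)
n = -1111/23 (n = -14*(-137/46) - 90 = 959/23 - 90 = -1111/23 ≈ -48.304)
s = -2355 (s = 30*(-82) + 105 = -2460 + 105 = -2355)
n + s = -1111/23 - 2355 = -55276/23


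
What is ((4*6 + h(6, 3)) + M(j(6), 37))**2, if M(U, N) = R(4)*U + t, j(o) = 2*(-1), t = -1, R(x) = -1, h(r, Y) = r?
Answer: 961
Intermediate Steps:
j(o) = -2
M(U, N) = -1 - U (M(U, N) = -U - 1 = -1 - U)
((4*6 + h(6, 3)) + M(j(6), 37))**2 = ((4*6 + 6) + (-1 - 1*(-2)))**2 = ((24 + 6) + (-1 + 2))**2 = (30 + 1)**2 = 31**2 = 961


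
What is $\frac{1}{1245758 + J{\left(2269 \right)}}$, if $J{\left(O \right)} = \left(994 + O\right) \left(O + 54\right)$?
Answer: $\frac{1}{8825707} \approx 1.1331 \cdot 10^{-7}$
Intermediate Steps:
$J{\left(O \right)} = \left(54 + O\right) \left(994 + O\right)$ ($J{\left(O \right)} = \left(994 + O\right) \left(54 + O\right) = \left(54 + O\right) \left(994 + O\right)$)
$\frac{1}{1245758 + J{\left(2269 \right)}} = \frac{1}{1245758 + \left(53676 + 2269^{2} + 1048 \cdot 2269\right)} = \frac{1}{1245758 + \left(53676 + 5148361 + 2377912\right)} = \frac{1}{1245758 + 7579949} = \frac{1}{8825707}$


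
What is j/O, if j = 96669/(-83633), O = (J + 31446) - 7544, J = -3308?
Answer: -96669/1722338002 ≈ -5.6127e-5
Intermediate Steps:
O = 20594 (O = (-3308 + 31446) - 7544 = 28138 - 7544 = 20594)
j = -96669/83633 (j = 96669*(-1/83633) = -96669/83633 ≈ -1.1559)
j/O = -96669/83633/20594 = -96669/83633*1/20594 = -96669/1722338002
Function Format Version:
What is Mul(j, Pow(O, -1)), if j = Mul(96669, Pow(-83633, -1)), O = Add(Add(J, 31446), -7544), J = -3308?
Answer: Rational(-96669, 1722338002) ≈ -5.6127e-5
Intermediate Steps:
O = 20594 (O = Add(Add(-3308, 31446), -7544) = Add(28138, -7544) = 20594)
j = Rational(-96669, 83633) (j = Mul(96669, Rational(-1, 83633)) = Rational(-96669, 83633) ≈ -1.1559)
Mul(j, Pow(O, -1)) = Mul(Rational(-96669, 83633), Pow(20594, -1)) = Mul(Rational(-96669, 83633), Rational(1, 20594)) = Rational(-96669, 1722338002)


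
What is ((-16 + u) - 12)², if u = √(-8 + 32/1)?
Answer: 808 - 112*√6 ≈ 533.66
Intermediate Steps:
u = 2*√6 (u = √(-8 + 32*1) = √(-8 + 32) = √24 = 2*√6 ≈ 4.8990)
((-16 + u) - 12)² = ((-16 + 2*√6) - 12)² = (-28 + 2*√6)²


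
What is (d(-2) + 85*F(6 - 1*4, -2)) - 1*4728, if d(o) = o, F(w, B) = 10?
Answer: -3880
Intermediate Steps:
(d(-2) + 85*F(6 - 1*4, -2)) - 1*4728 = (-2 + 85*10) - 1*4728 = (-2 + 850) - 4728 = 848 - 4728 = -3880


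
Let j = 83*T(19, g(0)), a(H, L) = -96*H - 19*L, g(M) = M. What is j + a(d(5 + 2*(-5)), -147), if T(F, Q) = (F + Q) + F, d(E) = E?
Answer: 6427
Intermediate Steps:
T(F, Q) = Q + 2*F
j = 3154 (j = 83*(0 + 2*19) = 83*(0 + 38) = 83*38 = 3154)
j + a(d(5 + 2*(-5)), -147) = 3154 + (-96*(5 + 2*(-5)) - 19*(-147)) = 3154 + (-96*(5 - 10) + 2793) = 3154 + (-96*(-5) + 2793) = 3154 + (480 + 2793) = 3154 + 3273 = 6427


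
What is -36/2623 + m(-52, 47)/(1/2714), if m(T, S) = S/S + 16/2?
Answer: 64069362/2623 ≈ 24426.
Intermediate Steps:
m(T, S) = 9 (m(T, S) = 1 + 16*(1/2) = 1 + 8 = 9)
-36/2623 + m(-52, 47)/(1/2714) = -36/2623 + 9/(1/2714) = -36*1/2623 + 9/(1/2714) = -36/2623 + 9*2714 = -36/2623 + 24426 = 64069362/2623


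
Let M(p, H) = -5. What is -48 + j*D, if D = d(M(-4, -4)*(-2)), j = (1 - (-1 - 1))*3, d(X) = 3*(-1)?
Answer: -75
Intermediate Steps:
d(X) = -3
j = 9 (j = (1 - 1*(-2))*3 = (1 + 2)*3 = 3*3 = 9)
D = -3
-48 + j*D = -48 + 9*(-3) = -48 - 27 = -75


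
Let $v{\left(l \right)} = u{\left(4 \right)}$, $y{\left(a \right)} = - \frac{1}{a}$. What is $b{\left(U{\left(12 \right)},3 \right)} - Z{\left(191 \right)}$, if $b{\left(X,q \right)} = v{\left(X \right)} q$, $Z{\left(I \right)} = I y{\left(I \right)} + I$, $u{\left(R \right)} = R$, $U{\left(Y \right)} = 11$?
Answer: $-178$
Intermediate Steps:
$Z{\left(I \right)} = -1 + I$ ($Z{\left(I \right)} = I \left(- \frac{1}{I}\right) + I = -1 + I$)
$v{\left(l \right)} = 4$
$b{\left(X,q \right)} = 4 q$
$b{\left(U{\left(12 \right)},3 \right)} - Z{\left(191 \right)} = 4 \cdot 3 - \left(-1 + 191\right) = 12 - 190 = -178$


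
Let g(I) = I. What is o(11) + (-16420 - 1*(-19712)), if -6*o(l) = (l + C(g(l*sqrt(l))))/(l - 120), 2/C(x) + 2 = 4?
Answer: 358830/109 ≈ 3292.0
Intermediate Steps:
C(x) = 1 (C(x) = 2/(-2 + 4) = 2/2 = 2*(1/2) = 1)
o(l) = -(1 + l)/(6*(-120 + l)) (o(l) = -(l + 1)/(6*(l - 120)) = -(1 + l)/(6*(-120 + l)))
o(11) + (-16420 - 1*(-19712)) = (-1 - 1*11)/(6*(-120 + 11)) + (-16420 - 1*(-19712)) = (1/6)*(-1 - 11)/(-109) + (-16420 + 19712) = (1/6)*(-1/109)*(-12) + 3292 = 2/109 + 3292 = 358830/109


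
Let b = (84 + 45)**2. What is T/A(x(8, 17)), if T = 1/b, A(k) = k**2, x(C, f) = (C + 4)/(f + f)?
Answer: 289/599076 ≈ 0.00048241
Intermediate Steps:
b = 16641 (b = 129**2 = 16641)
x(C, f) = (4 + C)/(2*f) (x(C, f) = (4 + C)/((2*f)) = (4 + C)*(1/(2*f)) = (4 + C)/(2*f))
T = 1/16641 ≈ 6.0093e-5
T/A(x(8, 17)) = 1/(16641*(((1/2)*(4 + 8)/17)**2)) = 1/(16641*(((1/2)*(1/17)*12)**2)) = 1/(16641*((6/17)**2)) = 1/(16641*(36/289)) = (1/16641)*(289/36) = 289/599076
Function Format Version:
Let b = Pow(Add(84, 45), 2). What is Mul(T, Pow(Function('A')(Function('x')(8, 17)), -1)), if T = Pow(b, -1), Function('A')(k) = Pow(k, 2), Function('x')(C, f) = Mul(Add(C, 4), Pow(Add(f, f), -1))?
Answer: Rational(289, 599076) ≈ 0.00048241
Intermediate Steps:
b = 16641 (b = Pow(129, 2) = 16641)
Function('x')(C, f) = Mul(Rational(1, 2), Pow(f, -1), Add(4, C)) (Function('x')(C, f) = Mul(Add(4, C), Pow(Mul(2, f), -1)) = Mul(Add(4, C), Mul(Rational(1, 2), Pow(f, -1))) = Mul(Rational(1, 2), Pow(f, -1), Add(4, C)))
T = Rational(1, 16641) (T = Pow(16641, -1) = Rational(1, 16641) ≈ 6.0093e-5)
Mul(T, Pow(Function('A')(Function('x')(8, 17)), -1)) = Mul(Rational(1, 16641), Pow(Pow(Mul(Rational(1, 2), Pow(17, -1), Add(4, 8)), 2), -1)) = Mul(Rational(1, 16641), Pow(Pow(Mul(Rational(1, 2), Rational(1, 17), 12), 2), -1)) = Mul(Rational(1, 16641), Pow(Pow(Rational(6, 17), 2), -1)) = Mul(Rational(1, 16641), Pow(Rational(36, 289), -1)) = Mul(Rational(1, 16641), Rational(289, 36)) = Rational(289, 599076)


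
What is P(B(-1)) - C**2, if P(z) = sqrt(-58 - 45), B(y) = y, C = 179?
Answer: -32041 + I*sqrt(103) ≈ -32041.0 + 10.149*I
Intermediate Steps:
P(z) = I*sqrt(103) (P(z) = sqrt(-103) = I*sqrt(103))
P(B(-1)) - C**2 = I*sqrt(103) - 1*179**2 = I*sqrt(103) - 1*32041 = I*sqrt(103) - 32041 = -32041 + I*sqrt(103)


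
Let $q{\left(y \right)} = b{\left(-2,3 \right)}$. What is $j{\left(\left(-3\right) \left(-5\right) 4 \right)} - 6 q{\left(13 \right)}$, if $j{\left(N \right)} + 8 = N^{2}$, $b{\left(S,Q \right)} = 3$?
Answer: $3574$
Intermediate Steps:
$j{\left(N \right)} = -8 + N^{2}$
$q{\left(y \right)} = 3$
$j{\left(\left(-3\right) \left(-5\right) 4 \right)} - 6 q{\left(13 \right)} = \left(-8 + \left(\left(-3\right) \left(-5\right) 4\right)^{2}\right) - 18 = \left(-8 + \left(15 \cdot 4\right)^{2}\right) - 18 = \left(-8 + 60^{2}\right) - 18 = \left(-8 + 3600\right) - 18 = 3592 - 18 = 3574$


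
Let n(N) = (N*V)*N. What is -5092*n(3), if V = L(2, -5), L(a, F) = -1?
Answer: 45828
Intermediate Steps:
V = -1
n(N) = -N² (n(N) = (N*(-1))*N = (-N)*N = -N²)
-5092*n(3) = -(-5092)*3² = -(-5092)*9 = -5092*(-9) = 45828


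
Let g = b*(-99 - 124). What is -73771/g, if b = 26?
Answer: 73771/5798 ≈ 12.724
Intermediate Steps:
g = -5798 (g = 26*(-99 - 124) = 26*(-223) = -5798)
-73771/g = -73771/(-5798) = -73771*(-1/5798) = 73771/5798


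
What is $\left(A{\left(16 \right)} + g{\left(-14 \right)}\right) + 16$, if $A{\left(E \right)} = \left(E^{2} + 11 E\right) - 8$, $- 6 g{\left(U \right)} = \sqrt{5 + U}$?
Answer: $440 - \frac{i}{2} \approx 440.0 - 0.5 i$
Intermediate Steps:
$g{\left(U \right)} = - \frac{\sqrt{5 + U}}{6}$
$A{\left(E \right)} = -8 + E^{2} + 11 E$
$\left(A{\left(16 \right)} + g{\left(-14 \right)}\right) + 16 = \left(\left(-8 + 16^{2} + 11 \cdot 16\right) - \frac{\sqrt{5 - 14}}{6}\right) + 16 = \left(\left(-8 + 256 + 176\right) - \frac{\sqrt{-9}}{6}\right) + 16 = \left(424 - \frac{3 i}{6}\right) + 16 = \left(424 - \frac{i}{2}\right) + 16 = 440 - \frac{i}{2}$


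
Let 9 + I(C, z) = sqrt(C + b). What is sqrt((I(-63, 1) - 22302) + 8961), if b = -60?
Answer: sqrt(-13350 + I*sqrt(123)) ≈ 0.048 + 115.54*I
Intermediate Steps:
I(C, z) = -9 + sqrt(-60 + C) (I(C, z) = -9 + sqrt(C - 60) = -9 + sqrt(-60 + C))
sqrt((I(-63, 1) - 22302) + 8961) = sqrt(((-9 + sqrt(-60 - 63)) - 22302) + 8961) = sqrt(((-9 + sqrt(-123)) - 22302) + 8961) = sqrt(((-9 + I*sqrt(123)) - 22302) + 8961) = sqrt((-22311 + I*sqrt(123)) + 8961) = sqrt(-13350 + I*sqrt(123))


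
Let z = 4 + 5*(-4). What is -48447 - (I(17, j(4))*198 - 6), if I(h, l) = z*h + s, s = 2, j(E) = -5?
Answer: 5019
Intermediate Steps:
z = -16 (z = 4 - 20 = -16)
I(h, l) = 2 - 16*h (I(h, l) = -16*h + 2 = 2 - 16*h)
-48447 - (I(17, j(4))*198 - 6) = -48447 - ((2 - 16*17)*198 - 6) = -48447 - ((2 - 272)*198 - 6) = -48447 - (-270*198 - 6) = -48447 - (-53460 - 6) = -48447 - 1*(-53466) = -48447 + 53466 = 5019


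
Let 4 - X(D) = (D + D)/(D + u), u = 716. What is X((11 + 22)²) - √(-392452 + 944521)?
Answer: 5042/1805 - 3*√61341 ≈ -740.22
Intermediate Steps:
X(D) = 4 - 2*D/(716 + D) (X(D) = 4 - (D + D)/(D + 716) = 4 - 2*D/(716 + D))
X((11 + 22)²) - √(-392452 + 944521) = 2*(1432 + (11 + 22)²)/(716 + (11 + 22)²) - √(-392452 + 944521) = 2*(1432 + 33²)/(716 + 33²) - √552069 = 2*(1432 + 1089)/(716 + 1089) - 3*√61341 = 2*2521/1805 - 3*√61341 = 2*(1/1805)*2521 - 3*√61341 = 5042/1805 - 3*√61341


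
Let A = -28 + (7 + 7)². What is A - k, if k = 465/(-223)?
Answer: 37929/223 ≈ 170.09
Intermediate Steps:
k = -465/223 (k = 465*(-1/223) = -465/223 ≈ -2.0852)
A = 168 (A = -28 + 14² = -28 + 196 = 168)
A - k = 168 - 1*(-465/223) = 168 + 465/223 = 37929/223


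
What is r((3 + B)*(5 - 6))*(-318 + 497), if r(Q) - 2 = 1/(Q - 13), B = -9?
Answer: 2327/7 ≈ 332.43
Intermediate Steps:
r(Q) = 2 + 1/(-13 + Q) (r(Q) = 2 + 1/(Q - 13) = 2 + 1/(-13 + Q))
r((3 + B)*(5 - 6))*(-318 + 497) = ((-25 + 2*((3 - 9)*(5 - 6)))/(-13 + (3 - 9)*(5 - 6)))*(-318 + 497) = ((-25 + 2*(-6*(-1)))/(-13 - 6*(-1)))*179 = ((-25 + 2*6)/(-13 + 6))*179 = ((-25 + 12)/(-7))*179 = -1/7*(-13)*179 = (13/7)*179 = 2327/7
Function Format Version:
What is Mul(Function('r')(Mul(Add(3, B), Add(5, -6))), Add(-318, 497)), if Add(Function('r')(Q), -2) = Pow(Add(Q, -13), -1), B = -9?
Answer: Rational(2327, 7) ≈ 332.43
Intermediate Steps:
Function('r')(Q) = Add(2, Pow(Add(-13, Q), -1)) (Function('r')(Q) = Add(2, Pow(Add(Q, -13), -1)) = Add(2, Pow(Add(-13, Q), -1)))
Mul(Function('r')(Mul(Add(3, B), Add(5, -6))), Add(-318, 497)) = Mul(Mul(Pow(Add(-13, Mul(Add(3, -9), Add(5, -6))), -1), Add(-25, Mul(2, Mul(Add(3, -9), Add(5, -6))))), Add(-318, 497)) = Mul(Mul(Pow(Add(-13, Mul(-6, -1)), -1), Add(-25, Mul(2, Mul(-6, -1)))), 179) = Mul(Mul(Pow(Add(-13, 6), -1), Add(-25, Mul(2, 6))), 179) = Mul(Mul(Pow(-7, -1), Add(-25, 12)), 179) = Mul(Mul(Rational(-1, 7), -13), 179) = Mul(Rational(13, 7), 179) = Rational(2327, 7)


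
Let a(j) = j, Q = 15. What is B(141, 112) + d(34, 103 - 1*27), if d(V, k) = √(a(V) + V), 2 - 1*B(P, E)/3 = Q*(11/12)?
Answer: -141/4 + 2*√17 ≈ -27.004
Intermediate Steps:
B(P, E) = -141/4 (B(P, E) = 6 - 45*11/12 = 6 - 3*55/4 = 6 - 165/4 = -141/4)
d(V, k) = √2*√V (d(V, k) = √(V + V) = √(2*V) = √2*√V)
B(141, 112) + d(34, 103 - 1*27) = -141/4 + √2*√34 = -141/4 + 2*√17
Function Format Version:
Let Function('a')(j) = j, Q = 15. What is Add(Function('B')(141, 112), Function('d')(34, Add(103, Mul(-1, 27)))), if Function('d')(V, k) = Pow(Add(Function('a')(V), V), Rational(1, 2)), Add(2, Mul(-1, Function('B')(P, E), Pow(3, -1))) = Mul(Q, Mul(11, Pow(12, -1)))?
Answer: Add(Rational(-141, 4), Mul(2, Pow(17, Rational(1, 2)))) ≈ -27.004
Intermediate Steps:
Function('B')(P, E) = Rational(-141, 4) (Function('B')(P, E) = Add(6, Mul(-3, Mul(15, Mul(11, Pow(12, -1))))) = Add(6, Mul(-3, Mul(15, Mul(11, Rational(1, 12))))) = Add(6, Mul(-3, Mul(15, Rational(11, 12)))) = Add(6, Mul(-3, Rational(55, 4))) = Add(6, Rational(-165, 4)) = Rational(-141, 4))
Function('d')(V, k) = Mul(Pow(2, Rational(1, 2)), Pow(V, Rational(1, 2))) (Function('d')(V, k) = Pow(Add(V, V), Rational(1, 2)) = Pow(Mul(2, V), Rational(1, 2)) = Mul(Pow(2, Rational(1, 2)), Pow(V, Rational(1, 2))))
Add(Function('B')(141, 112), Function('d')(34, Add(103, Mul(-1, 27)))) = Add(Rational(-141, 4), Mul(Pow(2, Rational(1, 2)), Pow(34, Rational(1, 2)))) = Add(Rational(-141, 4), Mul(2, Pow(17, Rational(1, 2))))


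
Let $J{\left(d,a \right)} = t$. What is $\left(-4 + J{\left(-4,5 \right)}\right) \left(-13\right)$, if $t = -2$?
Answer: $78$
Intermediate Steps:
$J{\left(d,a \right)} = -2$
$\left(-4 + J{\left(-4,5 \right)}\right) \left(-13\right) = \left(-4 - 2\right) \left(-13\right) = \left(-6\right) \left(-13\right) = 78$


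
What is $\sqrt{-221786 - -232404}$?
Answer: $\sqrt{10618} \approx 103.04$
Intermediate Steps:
$\sqrt{-221786 - -232404} = \sqrt{-221786 + 232404} = \sqrt{10618}$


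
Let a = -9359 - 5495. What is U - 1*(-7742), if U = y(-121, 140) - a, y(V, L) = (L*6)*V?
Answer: -79044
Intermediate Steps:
a = -14854
y(V, L) = 6*L*V (y(V, L) = (6*L)*V = 6*L*V)
U = -86786 (U = 6*140*(-121) - 1*(-14854) = -101640 + 14854 = -86786)
U - 1*(-7742) = -86786 - 1*(-7742) = -86786 + 7742 = -79044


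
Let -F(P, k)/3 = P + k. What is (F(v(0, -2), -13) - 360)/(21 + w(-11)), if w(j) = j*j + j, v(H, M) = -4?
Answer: -309/131 ≈ -2.3588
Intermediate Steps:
w(j) = j + j² (w(j) = j² + j = j + j²)
F(P, k) = -3*P - 3*k (F(P, k) = -3*(P + k) = -3*P - 3*k)
(F(v(0, -2), -13) - 360)/(21 + w(-11)) = ((-3*(-4) - 3*(-13)) - 360)/(21 - 11*(1 - 11)) = ((12 + 39) - 360)/(21 - 11*(-10)) = (51 - 360)/(21 + 110) = -309/131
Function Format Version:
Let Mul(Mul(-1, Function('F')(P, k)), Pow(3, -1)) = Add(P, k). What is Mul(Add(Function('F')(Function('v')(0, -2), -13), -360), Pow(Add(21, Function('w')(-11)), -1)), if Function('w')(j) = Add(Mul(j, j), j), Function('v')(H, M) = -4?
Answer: Rational(-309, 131) ≈ -2.3588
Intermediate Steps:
Function('w')(j) = Add(j, Pow(j, 2)) (Function('w')(j) = Add(Pow(j, 2), j) = Add(j, Pow(j, 2)))
Function('F')(P, k) = Add(Mul(-3, P), Mul(-3, k)) (Function('F')(P, k) = Mul(-3, Add(P, k)) = Add(Mul(-3, P), Mul(-3, k)))
Mul(Add(Function('F')(Function('v')(0, -2), -13), -360), Pow(Add(21, Function('w')(-11)), -1)) = Mul(Add(Add(Mul(-3, -4), Mul(-3, -13)), -360), Pow(Add(21, Mul(-11, Add(1, -11))), -1)) = Mul(Add(Add(12, 39), -360), Pow(Add(21, Mul(-11, -10)), -1)) = Mul(Add(51, -360), Pow(Add(21, 110), -1)) = Mul(-309, Pow(131, -1)) = Mul(-309, Rational(1, 131)) = Rational(-309, 131)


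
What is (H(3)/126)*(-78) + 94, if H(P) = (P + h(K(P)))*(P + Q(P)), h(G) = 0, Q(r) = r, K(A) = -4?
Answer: 580/7 ≈ 82.857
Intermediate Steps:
H(P) = 2*P**2 (H(P) = (P + 0)*(P + P) = P*(2*P) = 2*P**2)
(H(3)/126)*(-78) + 94 = ((2*3**2)/126)*(-78) + 94 = ((2*9)*(1/126))*(-78) + 94 = (18*(1/126))*(-78) + 94 = (1/7)*(-78) + 94 = -78/7 + 94 = 580/7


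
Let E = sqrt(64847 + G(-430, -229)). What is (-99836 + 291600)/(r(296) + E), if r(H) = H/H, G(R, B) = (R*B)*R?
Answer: 95882/21138627 - 95882*I*sqrt(42277253)/21138627 ≈ 0.0045359 - 29.493*I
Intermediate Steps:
G(R, B) = B*R**2 (G(R, B) = (B*R)*R = B*R**2)
r(H) = 1
E = I*sqrt(42277253) (E = sqrt(64847 - 229*(-430)**2) = sqrt(64847 - 229*184900) = sqrt(64847 - 42342100) = sqrt(-42277253) = I*sqrt(42277253) ≈ 6502.1*I)
(-99836 + 291600)/(r(296) + E) = (-99836 + 291600)/(1 + I*sqrt(42277253)) = 191764/(1 + I*sqrt(42277253))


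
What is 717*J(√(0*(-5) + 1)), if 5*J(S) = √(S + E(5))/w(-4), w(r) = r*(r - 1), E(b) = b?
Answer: 717*√6/100 ≈ 17.563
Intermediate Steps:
w(r) = r*(-1 + r)
J(S) = √(5 + S)/100 (J(S) = (√(S + 5)/((-4*(-1 - 4))))/5 = (√(5 + S)/((-4*(-5))))/5 = (√(5 + S)/20)/5 = √(5 + S)/100)
717*J(√(0*(-5) + 1)) = 717*(√(5 + √(0*(-5) + 1))/100) = 717*(√(5 + √(0 + 1))/100) = 717*(√(5 + √1)/100) = 717*(√(5 + 1)/100) = 717*(√6/100) = 717*√6/100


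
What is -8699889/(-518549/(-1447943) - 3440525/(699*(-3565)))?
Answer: -6278152819494258549/1254774898478 ≈ -5.0034e+6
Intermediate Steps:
-8699889/(-518549/(-1447943) - 3440525/(699*(-3565))) = -8699889/(-518549*(-1/1447943) - 3440525/(-2491935)) = -8699889/(518549/1447943 - 3440525*(-1/2491935)) = -8699889/(518549/1447943 + 688105/498387) = -8699889/1254774898478/721635967941 = -8699889*721635967941/1254774898478 = -6278152819494258549/1254774898478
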